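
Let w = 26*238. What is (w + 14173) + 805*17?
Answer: 34046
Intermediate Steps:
w = 6188
(w + 14173) + 805*17 = (6188 + 14173) + 805*17 = 20361 + 13685 = 34046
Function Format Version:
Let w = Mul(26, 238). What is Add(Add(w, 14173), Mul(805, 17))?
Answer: 34046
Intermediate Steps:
w = 6188
Add(Add(w, 14173), Mul(805, 17)) = Add(Add(6188, 14173), Mul(805, 17)) = Add(20361, 13685) = 34046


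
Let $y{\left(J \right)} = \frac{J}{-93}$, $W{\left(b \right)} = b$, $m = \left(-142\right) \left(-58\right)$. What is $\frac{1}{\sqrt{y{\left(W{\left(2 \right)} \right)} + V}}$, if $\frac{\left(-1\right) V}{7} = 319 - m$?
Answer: $\frac{\sqrt{479318745}}{5153965} \approx 0.0042479$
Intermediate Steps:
$m = 8236$
$y{\left(J \right)} = - \frac{J}{93}$ ($y{\left(J \right)} = J \left(- \frac{1}{93}\right) = - \frac{J}{93}$)
$V = 55419$ ($V = - 7 \left(319 - 8236\right) = \left(-7\right) \left(-7917\right) = 55419$)
$\frac{1}{\sqrt{y{\left(W{\left(2 \right)} \right)} + V}} = \frac{1}{\sqrt{\left(- \frac{1}{93}\right) 2 + 55419}} = \frac{1}{\sqrt{- \frac{2}{93} + 55419}} = \frac{1}{\sqrt{\frac{5153965}{93}}} = \frac{1}{\frac{1}{93} \sqrt{479318745}} = \frac{\sqrt{479318745}}{5153965}$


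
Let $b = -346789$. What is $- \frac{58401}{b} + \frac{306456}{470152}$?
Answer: $\frac{16716614592}{20380442741} \approx 0.82023$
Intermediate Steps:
$- \frac{58401}{b} + \frac{306456}{470152} = - \frac{58401}{-346789} + \frac{306456}{470152} = \left(-58401\right) \left(- \frac{1}{346789}\right) + 306456 \cdot \frac{1}{470152} = \frac{58401}{346789} + \frac{38307}{58769} = \frac{16716614592}{20380442741}$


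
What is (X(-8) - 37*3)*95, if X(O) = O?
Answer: -11305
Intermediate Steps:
(X(-8) - 37*3)*95 = (-8 - 37*3)*95 = (-8 - 111)*95 = -119*95 = -11305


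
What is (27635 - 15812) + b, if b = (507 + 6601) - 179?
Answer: 18752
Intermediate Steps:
b = 6929 (b = 7108 - 179 = 6929)
(27635 - 15812) + b = (27635 - 15812) + 6929 = 11823 + 6929 = 18752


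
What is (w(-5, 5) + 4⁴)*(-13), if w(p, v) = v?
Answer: -3393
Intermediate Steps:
(w(-5, 5) + 4⁴)*(-13) = (5 + 4⁴)*(-13) = (5 + 256)*(-13) = 261*(-13) = -3393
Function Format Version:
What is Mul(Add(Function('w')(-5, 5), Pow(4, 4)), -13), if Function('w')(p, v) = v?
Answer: -3393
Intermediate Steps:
Mul(Add(Function('w')(-5, 5), Pow(4, 4)), -13) = Mul(Add(5, Pow(4, 4)), -13) = Mul(Add(5, 256), -13) = Mul(261, -13) = -3393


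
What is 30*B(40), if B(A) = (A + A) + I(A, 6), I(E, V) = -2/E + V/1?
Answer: 5157/2 ≈ 2578.5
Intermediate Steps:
I(E, V) = V - 2/E (I(E, V) = -2/E + V*1 = -2/E + V = V - 2/E)
B(A) = 6 - 2/A + 2*A (B(A) = (A + A) + (6 - 2/A) = 2*A + (6 - 2/A) = 6 - 2/A + 2*A)
30*B(40) = 30*(6 - 2/40 + 2*40) = 30*(6 - 2*1/40 + 80) = 30*(6 - 1/20 + 80) = 30*(1719/20) = 5157/2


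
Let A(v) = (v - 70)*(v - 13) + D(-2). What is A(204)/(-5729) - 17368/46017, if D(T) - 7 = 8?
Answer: -1277950625/263631393 ≈ -4.8475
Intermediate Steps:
D(T) = 15 (D(T) = 7 + 8 = 15)
A(v) = 15 + (-70 + v)*(-13 + v) (A(v) = (v - 70)*(v - 13) + 15 = (-70 + v)*(-13 + v) + 15 = 15 + (-70 + v)*(-13 + v))
A(204)/(-5729) - 17368/46017 = (925 + 204² - 83*204)/(-5729) - 17368/46017 = (925 + 41616 - 16932)*(-1/5729) - 17368*1/46017 = 25609*(-1/5729) - 17368/46017 = -25609/5729 - 17368/46017 = -1277950625/263631393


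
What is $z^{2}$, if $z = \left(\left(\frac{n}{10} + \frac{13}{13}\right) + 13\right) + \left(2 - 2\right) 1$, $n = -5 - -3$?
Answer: $\frac{4761}{25} \approx 190.44$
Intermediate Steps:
$n = -2$ ($n = -5 + 3 = -2$)
$z = \frac{69}{5}$ ($z = \left(\left(- \frac{2}{10} + \frac{13}{13}\right) + 13\right) + \left(2 - 2\right) 1 = \left(\left(\left(-2\right) \frac{1}{10} + 13 \cdot \frac{1}{13}\right) + 13\right) + 0 \cdot 1 = \left(\left(- \frac{1}{5} + 1\right) + 13\right) + 0 = \left(\frac{4}{5} + 13\right) + 0 = \frac{69}{5} + 0 = \frac{69}{5} \approx 13.8$)
$z^{2} = \left(\frac{69}{5}\right)^{2} = \frac{4761}{25}$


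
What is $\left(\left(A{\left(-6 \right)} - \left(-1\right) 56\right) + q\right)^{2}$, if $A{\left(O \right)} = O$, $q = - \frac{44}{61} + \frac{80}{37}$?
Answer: $\frac{13479674404}{5094049} \approx 2646.2$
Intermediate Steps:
$q = \frac{3252}{2257}$ ($q = \left(-44\right) \frac{1}{61} + 80 \cdot \frac{1}{37} = - \frac{44}{61} + \frac{80}{37} = \frac{3252}{2257} \approx 1.4409$)
$\left(\left(A{\left(-6 \right)} - \left(-1\right) 56\right) + q\right)^{2} = \left(\left(-6 - \left(-1\right) 56\right) + \frac{3252}{2257}\right)^{2} = \left(\left(-6 - -56\right) + \frac{3252}{2257}\right)^{2} = \left(\left(-6 + 56\right) + \frac{3252}{2257}\right)^{2} = \left(50 + \frac{3252}{2257}\right)^{2} = \left(\frac{116102}{2257}\right)^{2} = \frac{13479674404}{5094049}$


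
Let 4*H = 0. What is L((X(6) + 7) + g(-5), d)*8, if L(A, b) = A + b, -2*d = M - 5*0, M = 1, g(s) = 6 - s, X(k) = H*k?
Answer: 140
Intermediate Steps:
H = 0 (H = (¼)*0 = 0)
X(k) = 0 (X(k) = 0*k = 0)
d = -½ (d = -(1 - 5*0)/2 = -(1 + 0)/2 = -½*1 = -½ ≈ -0.50000)
L((X(6) + 7) + g(-5), d)*8 = (((0 + 7) + (6 - 1*(-5))) - ½)*8 = ((7 + (6 + 5)) - ½)*8 = ((7 + 11) - ½)*8 = (18 - ½)*8 = (35/2)*8 = 140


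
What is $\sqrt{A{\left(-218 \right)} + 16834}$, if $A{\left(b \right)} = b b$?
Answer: $\sqrt{64358} \approx 253.69$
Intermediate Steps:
$A{\left(b \right)} = b^{2}$
$\sqrt{A{\left(-218 \right)} + 16834} = \sqrt{\left(-218\right)^{2} + 16834} = \sqrt{47524 + 16834} = \sqrt{64358}$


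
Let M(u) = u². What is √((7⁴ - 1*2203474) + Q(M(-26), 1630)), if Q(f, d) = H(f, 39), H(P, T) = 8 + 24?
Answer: I*√2201041 ≈ 1483.6*I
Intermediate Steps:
H(P, T) = 32
Q(f, d) = 32
√((7⁴ - 1*2203474) + Q(M(-26), 1630)) = √((7⁴ - 1*2203474) + 32) = √((2401 - 2203474) + 32) = √(-2201073 + 32) = √(-2201041) = I*√2201041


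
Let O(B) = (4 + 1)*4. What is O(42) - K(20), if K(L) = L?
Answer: 0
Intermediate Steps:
O(B) = 20 (O(B) = 5*4 = 20)
O(42) - K(20) = 20 - 1*20 = 20 - 20 = 0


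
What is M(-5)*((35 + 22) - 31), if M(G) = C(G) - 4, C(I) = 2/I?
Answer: -572/5 ≈ -114.40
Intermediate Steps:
M(G) = -4 + 2/G (M(G) = 2/G - 4 = -4 + 2/G)
M(-5)*((35 + 22) - 31) = (-4 + 2/(-5))*((35 + 22) - 31) = (-4 + 2*(-⅕))*(57 - 31) = (-4 - ⅖)*26 = -22/5*26 = -572/5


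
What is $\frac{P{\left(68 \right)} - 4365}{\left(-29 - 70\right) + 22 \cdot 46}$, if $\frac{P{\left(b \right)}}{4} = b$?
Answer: $- \frac{4093}{913} \approx -4.483$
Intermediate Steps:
$P{\left(b \right)} = 4 b$
$\frac{P{\left(68 \right)} - 4365}{\left(-29 - 70\right) + 22 \cdot 46} = \frac{4 \cdot 68 - 4365}{\left(-29 - 70\right) + 22 \cdot 46} = \frac{272 - 4365}{\left(-29 - 70\right) + 1012} = - \frac{4093}{-99 + 1012} = - \frac{4093}{913}$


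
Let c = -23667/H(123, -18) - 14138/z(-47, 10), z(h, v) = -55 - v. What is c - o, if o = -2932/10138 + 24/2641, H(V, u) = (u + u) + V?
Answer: -1368910714057/25234926665 ≈ -54.247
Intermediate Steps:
H(V, u) = V + 2*u (H(V, u) = 2*u + V = V + 2*u)
o = -3750050/13387229 (o = -2932*1/10138 + 24*(1/2641) = -1466/5069 + 24/2641 = -3750050/13387229 ≈ -0.28012)
c = -102783/1885 (c = -23667/(123 + 2*(-18)) - 14138/(-55 - 1*10) = -23667/(123 - 36) - 14138/(-55 - 10) = -23667/87 - 14138/(-65) = -23667*1/87 - 14138*(-1/65) = -7889/29 + 14138/65 = -102783/1885 ≈ -54.527)
c - o = -102783/1885 - 1*(-3750050/13387229) = -102783/1885 + 3750050/13387229 = -1368910714057/25234926665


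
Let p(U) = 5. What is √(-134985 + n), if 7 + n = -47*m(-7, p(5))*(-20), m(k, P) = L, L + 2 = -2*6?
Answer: 2*I*√37038 ≈ 384.91*I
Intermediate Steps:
L = -14 (L = -2 - 2*6 = -2 - 12 = -14)
m(k, P) = -14
n = -13167 (n = -7 - 47*(-14)*(-20) = -7 + 658*(-20) = -7 - 13160 = -13167)
√(-134985 + n) = √(-134985 - 13167) = √(-148152) = 2*I*√37038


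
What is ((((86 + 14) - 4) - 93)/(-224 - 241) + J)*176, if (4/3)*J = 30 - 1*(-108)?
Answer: 2823304/155 ≈ 18215.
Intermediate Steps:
J = 207/2 (J = 3*(30 - 1*(-108))/4 = 3*(30 + 108)/4 = (3/4)*138 = 207/2 ≈ 103.50)
((((86 + 14) - 4) - 93)/(-224 - 241) + J)*176 = ((((86 + 14) - 4) - 93)/(-224 - 241) + 207/2)*176 = (((100 - 4) - 93)/(-465) + 207/2)*176 = ((96 - 93)*(-1/465) + 207/2)*176 = (3*(-1/465) + 207/2)*176 = (-1/155 + 207/2)*176 = (32083/310)*176 = 2823304/155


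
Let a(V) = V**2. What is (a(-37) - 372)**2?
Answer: 994009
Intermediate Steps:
(a(-37) - 372)**2 = ((-37)**2 - 372)**2 = (1369 - 372)**2 = 997**2 = 994009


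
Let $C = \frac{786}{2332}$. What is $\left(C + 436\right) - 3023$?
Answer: $- \frac{3016049}{1166} \approx -2586.7$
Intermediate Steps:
$C = \frac{393}{1166}$ ($C = 786 \cdot \frac{1}{2332} = \frac{393}{1166} \approx 0.33705$)
$\left(C + 436\right) - 3023 = \left(\frac{393}{1166} + 436\right) - 3023 = \frac{508769}{1166} - 3023 = - \frac{3016049}{1166}$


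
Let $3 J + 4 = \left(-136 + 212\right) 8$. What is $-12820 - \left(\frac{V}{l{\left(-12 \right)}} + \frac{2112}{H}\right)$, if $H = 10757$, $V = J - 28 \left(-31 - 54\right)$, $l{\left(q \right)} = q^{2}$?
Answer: $- \frac{3728691392}{290439} \approx -12838.0$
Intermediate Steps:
$J = \frac{604}{3}$ ($J = - \frac{4}{3} + \frac{\left(-136 + 212\right) 8}{3} = - \frac{4}{3} + \frac{76 \cdot 8}{3} = - \frac{4}{3} + \frac{1}{3} \cdot 608 = - \frac{4}{3} + \frac{608}{3} = \frac{604}{3} \approx 201.33$)
$V = \frac{7744}{3}$ ($V = \frac{604}{3} - 28 \left(-31 - 54\right) = \frac{604}{3} - -2380 = \frac{604}{3} + 2380 = \frac{7744}{3} \approx 2581.3$)
$-12820 - \left(\frac{V}{l{\left(-12 \right)}} + \frac{2112}{H}\right) = -12820 - \left(\frac{7744}{3 \left(-12\right)^{2}} + \frac{2112}{10757}\right) = -12820 - \left(\frac{7744}{3 \cdot 144} + 2112 \cdot \frac{1}{10757}\right) = -12820 - \left(\frac{7744}{3} \cdot \frac{1}{144} + \frac{2112}{10757}\right) = -12820 - \left(\frac{484}{27} + \frac{2112}{10757}\right) = -12820 - \frac{5263412}{290439} = - \frac{3728691392}{290439}$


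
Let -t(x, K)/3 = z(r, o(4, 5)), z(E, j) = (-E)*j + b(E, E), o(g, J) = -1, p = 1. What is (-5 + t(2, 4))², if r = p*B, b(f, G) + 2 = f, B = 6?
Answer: 1225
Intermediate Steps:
b(f, G) = -2 + f
r = 6 (r = 1*6 = 6)
z(E, j) = -2 + E - E*j (z(E, j) = (-E)*j + (-2 + E) = -E*j + (-2 + E) = -2 + E - E*j)
t(x, K) = -30 (t(x, K) = -3*(-2 + 6 - 1*6*(-1)) = -3*(-2 + 6 + 6) = -3*10 = -30)
(-5 + t(2, 4))² = (-5 - 30)² = (-35)² = 1225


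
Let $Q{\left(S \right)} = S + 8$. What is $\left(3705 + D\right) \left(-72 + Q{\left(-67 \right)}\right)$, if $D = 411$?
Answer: $-539196$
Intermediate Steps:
$Q{\left(S \right)} = 8 + S$
$\left(3705 + D\right) \left(-72 + Q{\left(-67 \right)}\right) = \left(3705 + 411\right) \left(-72 + \left(8 - 67\right)\right) = 4116 \left(-72 - 59\right) = 4116 \left(-131\right) = -539196$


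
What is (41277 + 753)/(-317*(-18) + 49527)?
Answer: 4670/6137 ≈ 0.76096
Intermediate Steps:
(41277 + 753)/(-317*(-18) + 49527) = 42030/(5706 + 49527) = 42030/55233 = 42030*(1/55233) = 4670/6137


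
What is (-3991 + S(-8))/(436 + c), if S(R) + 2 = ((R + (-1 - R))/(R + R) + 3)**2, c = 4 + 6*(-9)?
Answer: -1019807/98816 ≈ -10.320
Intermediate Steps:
c = -50 (c = 4 - 54 = -50)
S(R) = -2 + (3 - 1/(2*R))**2 (S(R) = -2 + ((R + (-1 - R))/(R + R) + 3)**2 = -2 + (-1/(2*R) + 3)**2 = -2 + (3 - 1/(2*R))**2)
(-3991 + S(-8))/(436 + c) = (-3991 + (7 - 3/(-8) + (1/4)/(-8)**2))/(436 - 50) = (-3991 + (7 - 3*(-1/8) + (1/4)*(1/64)))/386 = (-3991 + (7 + 3/8 + 1/256))*(1/386) = (-3991 + 1889/256)*(1/386) = -1019807/256*1/386 = -1019807/98816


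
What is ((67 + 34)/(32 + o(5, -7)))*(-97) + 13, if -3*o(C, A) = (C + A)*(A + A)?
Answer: -28507/68 ≈ -419.22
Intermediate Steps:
o(C, A) = -2*A*(A + C)/3 (o(C, A) = -(C + A)*(A + A)/3 = -(A + C)*2*A/3 = -2*A*(A + C)/3)
((67 + 34)/(32 + o(5, -7)))*(-97) + 13 = ((67 + 34)/(32 - 2/3*(-7)*(-7 + 5)))*(-97) + 13 = (101/(32 - 2/3*(-7)*(-2)))*(-97) + 13 = (101/(32 - 28/3))*(-97) + 13 = (101/(68/3))*(-97) + 13 = (101*(3/68))*(-97) + 13 = (303/68)*(-97) + 13 = -29391/68 + 13 = -28507/68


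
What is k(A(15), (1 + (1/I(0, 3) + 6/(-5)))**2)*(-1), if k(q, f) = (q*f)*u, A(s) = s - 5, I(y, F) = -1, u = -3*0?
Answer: 0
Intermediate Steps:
u = 0
A(s) = -5 + s
k(q, f) = 0 (k(q, f) = (q*f)*0 = (f*q)*0 = 0)
k(A(15), (1 + (1/I(0, 3) + 6/(-5)))**2)*(-1) = 0*(-1) = 0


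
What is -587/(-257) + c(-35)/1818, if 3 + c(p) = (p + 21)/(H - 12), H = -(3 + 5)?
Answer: 10665749/4672260 ≈ 2.2828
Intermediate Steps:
H = -8 (H = -1*8 = -8)
c(p) = -81/20 - p/20 (c(p) = -3 + (p + 21)/(-8 - 12) = -3 + (21 + p)/(-20) = -3 + (21 + p)*(-1/20) = -3 + (-21/20 - p/20) = -81/20 - p/20)
-587/(-257) + c(-35)/1818 = -587/(-257) + (-81/20 - 1/20*(-35))/1818 = -587*(-1/257) + (-81/20 + 7/4)*(1/1818) = 587/257 - 23/10*1/1818 = 587/257 - 23/18180 = 10665749/4672260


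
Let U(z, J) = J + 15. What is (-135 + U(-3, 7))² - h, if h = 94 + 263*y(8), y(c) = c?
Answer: 10571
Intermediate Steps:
U(z, J) = 15 + J
h = 2198 (h = 94 + 263*8 = 94 + 2104 = 2198)
(-135 + U(-3, 7))² - h = (-135 + (15 + 7))² - 1*2198 = (-135 + 22)² - 2198 = (-113)² - 2198 = 12769 - 2198 = 10571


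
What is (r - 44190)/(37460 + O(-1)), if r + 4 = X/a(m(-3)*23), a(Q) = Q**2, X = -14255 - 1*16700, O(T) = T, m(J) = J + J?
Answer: -841661491/713369196 ≈ -1.1798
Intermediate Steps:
m(J) = 2*J
X = -30955 (X = -14255 - 16700 = -30955)
r = -107131/19044 (r = -4 - 30955/(((2*(-3))*23)**2) = -4 - 30955/((-6*23)**2) = -4 - 30955/((-138)**2) = -4 - 30955/19044 = -107131/19044 ≈ -5.6254)
(r - 44190)/(37460 + O(-1)) = (-107131/19044 - 44190)/(37460 - 1) = -841661491/19044/37459 = -841661491/19044*1/37459 = -841661491/713369196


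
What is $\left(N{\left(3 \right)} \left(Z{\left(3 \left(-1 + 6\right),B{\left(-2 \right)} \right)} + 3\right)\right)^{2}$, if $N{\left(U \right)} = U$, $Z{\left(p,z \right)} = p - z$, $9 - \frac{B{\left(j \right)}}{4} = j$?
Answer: $6084$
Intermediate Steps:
$B{\left(j \right)} = 36 - 4 j$
$\left(N{\left(3 \right)} \left(Z{\left(3 \left(-1 + 6\right),B{\left(-2 \right)} \right)} + 3\right)\right)^{2} = \left(3 \left(\left(3 \left(-1 + 6\right) - \left(36 - -8\right)\right) + 3\right)\right)^{2} = \left(3 \left(\left(3 \cdot 5 - \left(36 + 8\right)\right) + 3\right)\right)^{2} = \left(3 \left(\left(15 - 44\right) + 3\right)\right)^{2} = \left(3 \left(-29 + 3\right)\right)^{2} = \left(3 \left(-26\right)\right)^{2} = \left(-78\right)^{2} = 6084$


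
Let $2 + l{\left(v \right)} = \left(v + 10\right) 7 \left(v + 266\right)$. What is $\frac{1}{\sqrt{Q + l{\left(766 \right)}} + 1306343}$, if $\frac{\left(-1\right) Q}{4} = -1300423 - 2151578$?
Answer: $\frac{1306343}{1706512619823} - \frac{\sqrt{19413826}}{1706512619823} \approx 7.6292 \cdot 10^{-7}$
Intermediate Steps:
$Q = 13808004$ ($Q = - 4 \left(-1300423 - 2151578\right) = \left(-4\right) \left(-3452001\right) = 13808004$)
$l{\left(v \right)} = -2 + \left(70 + 7 v\right) \left(266 + v\right)$ ($l{\left(v \right)} = -2 + \left(v + 10\right) 7 \left(v + 266\right) = -2 + \left(10 + v\right) 7 \left(266 + v\right) = -2 + \left(70 + 7 v\right) \left(266 + v\right)$)
$\frac{1}{\sqrt{Q + l{\left(766 \right)}} + 1306343} = \frac{1}{\sqrt{13808004 + \left(18618 + 7 \cdot 766^{2} + 1932 \cdot 766\right)} + 1306343} = \frac{1}{\sqrt{13808004 + \left(18618 + 7 \cdot 586756 + 1479912\right)} + 1306343} = \frac{1}{\sqrt{13808004 + \left(18618 + 4107292 + 1479912\right)} + 1306343} = \frac{1}{\sqrt{13808004 + 5605822} + 1306343} = \frac{1}{\sqrt{19413826} + 1306343} = \frac{1}{1306343 + \sqrt{19413826}}$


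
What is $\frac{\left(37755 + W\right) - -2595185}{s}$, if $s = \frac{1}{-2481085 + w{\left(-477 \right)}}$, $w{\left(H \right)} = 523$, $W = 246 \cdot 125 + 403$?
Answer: $-6608447860266$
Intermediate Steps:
$W = 31153$ ($W = 30750 + 403 = 31153$)
$s = - \frac{1}{2480562}$ ($s = \frac{1}{-2481085 + 523} = \frac{1}{-2480562} = - \frac{1}{2480562} \approx -4.0313 \cdot 10^{-7}$)
$\frac{\left(37755 + W\right) - -2595185}{s} = \frac{\left(37755 + 31153\right) - -2595185}{- \frac{1}{2480562}} = \left(68908 + 2595185\right) \left(-2480562\right) = 2664093 \left(-2480562\right) = -6608447860266$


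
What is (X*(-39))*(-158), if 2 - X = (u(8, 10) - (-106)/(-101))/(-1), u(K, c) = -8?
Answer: -4387344/101 ≈ -43439.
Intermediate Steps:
X = -712/101 (X = 2 - (-8 - (-106)/(-101))/(-1) = 2 - (-8 - (-106)*(-1)/101)*(-1) = 2 - (-8 - 1*106/101)*(-1) = 2 - (-8 - 106/101)*(-1) = 2 - (-914)*(-1)/101 = 2 - 1*914/101 = 2 - 914/101 = -712/101 ≈ -7.0495)
(X*(-39))*(-158) = -712/101*(-39)*(-158) = (27768/101)*(-158) = -4387344/101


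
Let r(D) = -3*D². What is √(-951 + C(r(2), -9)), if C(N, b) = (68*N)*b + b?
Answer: 4*√399 ≈ 79.900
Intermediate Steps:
C(N, b) = b + 68*N*b (C(N, b) = 68*N*b + b = b + 68*N*b)
√(-951 + C(r(2), -9)) = √(-951 - 9*(1 + 68*(-3*2²))) = √(-951 - 9*(1 + 68*(-3*4))) = √(-951 - 9*(1 + 68*(-12))) = √(-951 - 9*(1 - 816)) = √(-951 - 9*(-815)) = √(-951 + 7335) = √6384 = 4*√399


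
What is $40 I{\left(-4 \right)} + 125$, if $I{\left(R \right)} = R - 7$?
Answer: $-315$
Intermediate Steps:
$I{\left(R \right)} = -7 + R$
$40 I{\left(-4 \right)} + 125 = 40 \left(-7 - 4\right) + 125 = 40 \left(-11\right) + 125 = -440 + 125 = -315$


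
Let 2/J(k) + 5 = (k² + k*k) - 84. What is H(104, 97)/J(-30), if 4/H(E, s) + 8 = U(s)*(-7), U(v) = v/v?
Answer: -3422/15 ≈ -228.13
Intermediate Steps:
U(v) = 1
H(E, s) = -4/15 (H(E, s) = 4/(-8 + 1*(-7)) = 4/(-8 - 7) = 4/(-15) = 4*(-1/15) = -4/15)
J(k) = 2/(-89 + 2*k²) (J(k) = 2/(-5 + ((k² + k*k) - 84)) = 2/(-5 + ((k² + k²) - 84)) = 2/(-5 + (2*k² - 84)) = 2/(-5 + (-84 + 2*k²)) = 2/(-89 + 2*k²))
H(104, 97)/J(-30) = -4/(15*(2/(-89 + 2*(-30)²))) = -4/(15*(2/(-89 + 2*900))) = -4/(15*(2/(-89 + 1800))) = -4/(15*(2/1711)) = -4/(15*(2*(1/1711))) = -4/(15*2/1711) = -4/15*1711/2 = -3422/15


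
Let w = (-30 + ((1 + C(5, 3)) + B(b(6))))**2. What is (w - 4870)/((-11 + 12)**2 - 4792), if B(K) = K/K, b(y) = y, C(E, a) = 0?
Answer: 1362/1597 ≈ 0.85285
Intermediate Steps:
B(K) = 1
w = 784 (w = (-30 + ((1 + 0) + 1))**2 = (-30 + (1 + 1))**2 = (-30 + 2)**2 = (-28)**2 = 784)
(w - 4870)/((-11 + 12)**2 - 4792) = (784 - 4870)/((-11 + 12)**2 - 4792) = -4086/(1**2 - 4792) = -4086/(1 - 4792) = -4086/(-4791) = -4086*(-1/4791) = 1362/1597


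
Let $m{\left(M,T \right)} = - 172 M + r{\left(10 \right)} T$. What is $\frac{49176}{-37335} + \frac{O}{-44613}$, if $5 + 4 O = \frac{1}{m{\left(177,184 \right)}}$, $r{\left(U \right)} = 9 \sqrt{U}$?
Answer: $- \frac{219241323786633967}{166454143261740720} + \frac{23 \sqrt{10}}{2229197043816} \approx -1.3171$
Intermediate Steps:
$m{\left(M,T \right)} = - 172 M + 9 T \sqrt{10}$ ($m{\left(M,T \right)} = - 172 M + 9 \sqrt{10} T = - 172 M + 9 T \sqrt{10}$)
$O = - \frac{5}{4} + \frac{1}{4 \left(-30444 + 1656 \sqrt{10}\right)}$ ($O = - \frac{5}{4} + \frac{1}{4 \left(\left(-172\right) 177 + 9 \cdot 184 \sqrt{10}\right)} = - \frac{5}{4} + \frac{1}{4 \left(-30444 + 1656 \sqrt{10}\right)} \approx -1.25$)
$\frac{49176}{-37335} + \frac{O}{-44613} = \frac{49176}{-37335} + \frac{- \frac{374758277}{299804592} - \frac{23 \sqrt{10}}{49967432}}{-44613} = 49176 \left(- \frac{1}{37335}\right) + \left(- \frac{374758277}{299804592} - \frac{23 \sqrt{10}}{49967432}\right) \left(- \frac{1}{44613}\right) = - \frac{16392}{12445} + \left(\frac{374758277}{13375182262896} + \frac{23 \sqrt{10}}{2229197043816}\right) = - \frac{219241323786633967}{166454143261740720} + \frac{23 \sqrt{10}}{2229197043816}$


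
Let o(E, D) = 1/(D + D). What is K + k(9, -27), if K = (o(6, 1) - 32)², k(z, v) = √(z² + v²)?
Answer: 3969/4 + 9*√10 ≈ 1020.7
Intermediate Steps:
o(E, D) = 1/(2*D)
k(z, v) = √(v² + z²)
K = 3969/4 (K = ((½)/1 - 32)² = ((½)*1 - 32)² = (½ - 32)² = (-63/2)² = 3969/4 ≈ 992.25)
K + k(9, -27) = 3969/4 + √((-27)² + 9²) = 3969/4 + √(729 + 81) = 3969/4 + √810 = 3969/4 + 9*√10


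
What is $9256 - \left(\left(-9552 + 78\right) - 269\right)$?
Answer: $18999$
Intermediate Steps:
$9256 - \left(\left(-9552 + 78\right) - 269\right) = 9256 - \left(-9474 - 269\right) = 9256 - -9743 = 9256 + 9743 = 18999$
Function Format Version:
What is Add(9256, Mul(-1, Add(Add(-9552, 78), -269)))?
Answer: 18999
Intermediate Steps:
Add(9256, Mul(-1, Add(Add(-9552, 78), -269))) = Add(9256, Mul(-1, Add(-9474, -269))) = Add(9256, Mul(-1, -9743)) = Add(9256, 9743) = 18999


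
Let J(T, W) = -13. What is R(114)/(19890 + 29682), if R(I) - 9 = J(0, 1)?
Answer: -1/12393 ≈ -8.0691e-5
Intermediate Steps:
R(I) = -4 (R(I) = 9 - 13 = -4)
R(114)/(19890 + 29682) = -4/(19890 + 29682) = -4/49572 = -4*1/49572 = -1/12393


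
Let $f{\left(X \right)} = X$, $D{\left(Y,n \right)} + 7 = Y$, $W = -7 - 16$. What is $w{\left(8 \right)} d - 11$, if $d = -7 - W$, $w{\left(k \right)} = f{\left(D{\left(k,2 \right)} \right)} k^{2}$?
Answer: $1013$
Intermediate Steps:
$W = -23$ ($W = -7 - 16 = -23$)
$D{\left(Y,n \right)} = -7 + Y$
$w{\left(k \right)} = k^{2} \left(-7 + k\right)$ ($w{\left(k \right)} = \left(-7 + k\right) k^{2} = k^{2} \left(-7 + k\right)$)
$d = 16$ ($d = -7 - -23 = -7 + 23 = 16$)
$w{\left(8 \right)} d - 11 = 8^{2} \left(-7 + 8\right) 16 - 11 = 64 \cdot 1 \cdot 16 - 11 = 64 \cdot 16 - 11 = 1024 - 11 = 1013$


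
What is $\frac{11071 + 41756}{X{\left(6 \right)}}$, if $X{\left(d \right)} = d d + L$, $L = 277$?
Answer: $\frac{52827}{313} \approx 168.78$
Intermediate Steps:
$X{\left(d \right)} = 277 + d^{2}$ ($X{\left(d \right)} = d d + 277 = d^{2} + 277 = 277 + d^{2}$)
$\frac{11071 + 41756}{X{\left(6 \right)}} = \frac{11071 + 41756}{277 + 6^{2}} = \frac{52827}{277 + 36} = \frac{52827}{313}$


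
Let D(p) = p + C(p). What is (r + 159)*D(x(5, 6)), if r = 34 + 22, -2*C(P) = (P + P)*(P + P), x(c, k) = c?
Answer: -9675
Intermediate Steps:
C(P) = -2*P² (C(P) = -(P + P)*(P + P)/2 = -2*P*2*P/2 = -2*P²)
D(p) = p - 2*p²
r = 56
(r + 159)*D(x(5, 6)) = (56 + 159)*(5*(1 - 2*5)) = 215*(5*(1 - 10)) = 215*(5*(-9)) = 215*(-45) = -9675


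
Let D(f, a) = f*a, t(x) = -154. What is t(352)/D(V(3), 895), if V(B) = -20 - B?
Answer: 154/20585 ≈ 0.0074812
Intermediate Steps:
D(f, a) = a*f
t(352)/D(V(3), 895) = -154*1/(895*(-20 - 1*3)) = -154*1/(895*(-20 - 3)) = -154/(895*(-23)) = -154/(-20585) = -154*(-1/20585) = 154/20585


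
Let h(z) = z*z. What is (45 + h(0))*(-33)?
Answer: -1485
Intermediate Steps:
h(z) = z²
(45 + h(0))*(-33) = (45 + 0²)*(-33) = (45 + 0)*(-33) = 45*(-33) = -1485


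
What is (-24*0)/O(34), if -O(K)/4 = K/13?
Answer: 0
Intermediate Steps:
O(K) = -4*K/13
(-24*0)/O(34) = (-24*0)/((-4/13*34)) = 0/(-136/13) = 0*(-13/136) = 0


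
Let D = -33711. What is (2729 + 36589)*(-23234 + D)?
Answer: -2238963510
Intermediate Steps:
(2729 + 36589)*(-23234 + D) = (2729 + 36589)*(-23234 - 33711) = 39318*(-56945) = -2238963510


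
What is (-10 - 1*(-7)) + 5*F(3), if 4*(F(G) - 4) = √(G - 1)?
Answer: 17 + 5*√2/4 ≈ 18.768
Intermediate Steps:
F(G) = 4 + √(-1 + G)/4 (F(G) = 4 + √(G - 1)/4 = 4 + √(-1 + G)/4)
(-10 - 1*(-7)) + 5*F(3) = (-10 - 1*(-7)) + 5*(4 + √(-1 + 3)/4) = (-10 + 7) + 5*(4 + √2/4) = -3 + (20 + 5*√2/4) = 17 + 5*√2/4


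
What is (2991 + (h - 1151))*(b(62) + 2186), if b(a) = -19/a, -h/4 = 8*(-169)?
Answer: 491099112/31 ≈ 1.5842e+7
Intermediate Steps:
h = 5408 (h = -32*(-169) = -4*(-1352) = 5408)
(2991 + (h - 1151))*(b(62) + 2186) = (2991 + (5408 - 1151))*(-19/62 + 2186) = (2991 + 4257)*(-19*1/62 + 2186) = 7248*(-19/62 + 2186) = 7248*(135513/62) = 491099112/31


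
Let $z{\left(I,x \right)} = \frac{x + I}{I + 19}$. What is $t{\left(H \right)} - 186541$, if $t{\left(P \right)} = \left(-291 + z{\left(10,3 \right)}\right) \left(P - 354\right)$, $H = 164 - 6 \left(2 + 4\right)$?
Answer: $- \frac{3505413}{29} \approx -1.2088 \cdot 10^{5}$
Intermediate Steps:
$z{\left(I,x \right)} = \frac{I + x}{19 + I}$
$H = 128$ ($H = 164 - 6 \cdot 6 = 164 - 36 = 128$)
$t{\left(P \right)} = \frac{2982804}{29} - \frac{8426 P}{29}$ ($t{\left(P \right)} = \left(-291 + \frac{10 + 3}{19 + 10}\right) \left(P - 354\right) = \left(-291 + \frac{1}{29} \cdot 13\right) \left(-354 + P\right) = \left(-291 + \frac{13}{29}\right) \left(-354 + P\right) = - \frac{8426 \left(-354 + P\right)}{29} = \frac{2982804}{29} - \frac{8426 P}{29}$)
$t{\left(H \right)} - 186541 = \left(\frac{2982804}{29} - \frac{1078528}{29}\right) - 186541 = \frac{1904276}{29} - 186541 = - \frac{3505413}{29}$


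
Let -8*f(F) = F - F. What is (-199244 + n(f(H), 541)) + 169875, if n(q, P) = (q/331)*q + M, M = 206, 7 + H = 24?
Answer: -29163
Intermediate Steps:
H = 17 (H = -7 + 24 = 17)
f(F) = 0 (f(F) = -(F - F)/8 = -1/8*0 = 0)
n(q, P) = 206 + q**2/331 (n(q, P) = (q/331)*q + 206 = q**2/331 + 206 = 206 + q**2/331)
(-199244 + n(f(H), 541)) + 169875 = (-199244 + (206 + (1/331)*0**2)) + 169875 = (-199244 + (206 + (1/331)*0)) + 169875 = (-199244 + (206 + 0)) + 169875 = (-199244 + 206) + 169875 = -199038 + 169875 = -29163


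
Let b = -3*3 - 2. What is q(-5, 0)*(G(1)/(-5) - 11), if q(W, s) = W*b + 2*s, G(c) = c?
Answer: -616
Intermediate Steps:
b = -11 (b = -9 - 2 = -11)
q(W, s) = -11*W + 2*s (q(W, s) = W*(-11) + 2*s = -11*W + 2*s)
q(-5, 0)*(G(1)/(-5) - 11) = (-11*(-5) + 2*0)*(1/(-5) - 11) = (55 + 0)*(1*(-⅕) - 11) = 55*(-⅕ - 11) = 55*(-56/5) = -616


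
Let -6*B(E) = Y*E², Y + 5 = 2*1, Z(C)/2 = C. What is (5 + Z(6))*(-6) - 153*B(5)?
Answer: -4029/2 ≈ -2014.5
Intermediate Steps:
Z(C) = 2*C
Y = -3 (Y = -5 + 2*1 = -5 + 2 = -3)
B(E) = E²/2 (B(E) = -(-1)*E²/2 = E²/2)
(5 + Z(6))*(-6) - 153*B(5) = (5 + 2*6)*(-6) - 153*5²/2 = (5 + 12)*(-6) - 153*25/2 = 17*(-6) - 153*25/2 = -102 - 3825/2 = -4029/2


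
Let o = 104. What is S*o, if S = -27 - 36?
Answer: -6552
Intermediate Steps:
S = -63
S*o = -63*104 = -6552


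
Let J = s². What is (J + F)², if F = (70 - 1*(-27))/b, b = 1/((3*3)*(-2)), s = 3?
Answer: 3017169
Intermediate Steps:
b = -1/18 (b = 1/(9*(-2)) = 1/(-18) = -1/18 ≈ -0.055556)
F = -1746 (F = (70 - 1*(-27))/(-1/18) = (70 + 27)*(-18) = 97*(-18) = -1746)
J = 9 (J = 3² = 9)
(J + F)² = (9 - 1746)² = (-1737)² = 3017169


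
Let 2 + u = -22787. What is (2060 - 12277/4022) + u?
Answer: -83384315/4022 ≈ -20732.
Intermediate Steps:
u = -22789 (u = -2 - 22787 = -22789)
(2060 - 12277/4022) + u = (2060 - 12277/4022) - 22789 = 8273043/4022 - 22789 = -83384315/4022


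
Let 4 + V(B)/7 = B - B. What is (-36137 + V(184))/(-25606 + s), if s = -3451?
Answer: 36165/29057 ≈ 1.2446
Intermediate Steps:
V(B) = -28 (V(B) = -28 + 7*(B - B) = -28 + 7*0 = -28 + 0 = -28)
(-36137 + V(184))/(-25606 + s) = (-36137 - 28)/(-25606 - 3451) = -36165/(-29057) = -36165*(-1/29057) = 36165/29057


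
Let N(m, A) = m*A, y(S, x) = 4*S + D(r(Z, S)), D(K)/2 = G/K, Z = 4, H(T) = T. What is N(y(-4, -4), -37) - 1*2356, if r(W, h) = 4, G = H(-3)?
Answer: -3417/2 ≈ -1708.5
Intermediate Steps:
G = -3
D(K) = -6/K (D(K) = 2*(-3/K) = -6/K)
y(S, x) = -3/2 + 4*S (y(S, x) = 4*S - 6/4 = 4*S - 6*¼ = 4*S - 3/2 = -3/2 + 4*S)
N(m, A) = A*m
N(y(-4, -4), -37) - 1*2356 = -37*(-3/2 + 4*(-4)) - 1*2356 = -37*(-3/2 - 16) - 2356 = -37*(-35/2) - 2356 = 1295/2 - 2356 = -3417/2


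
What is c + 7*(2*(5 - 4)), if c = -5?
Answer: 9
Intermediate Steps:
c + 7*(2*(5 - 4)) = -5 + 7*(2*(5 - 4)) = -5 + 7*(2*1) = -5 + 7*2 = -5 + 14 = 9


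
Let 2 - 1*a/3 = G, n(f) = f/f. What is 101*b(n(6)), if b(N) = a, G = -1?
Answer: 909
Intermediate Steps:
n(f) = 1
a = 9 (a = 6 - 3*(-1) = 6 + 3 = 9)
b(N) = 9
101*b(n(6)) = 101*9 = 909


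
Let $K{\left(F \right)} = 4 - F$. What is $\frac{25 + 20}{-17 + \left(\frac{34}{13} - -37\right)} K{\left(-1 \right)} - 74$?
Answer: $- \frac{6277}{98} \approx -64.051$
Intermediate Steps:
$\frac{25 + 20}{-17 + \left(\frac{34}{13} - -37\right)} K{\left(-1 \right)} - 74 = \frac{25 + 20}{-17 + \left(\frac{34}{13} - -37\right)} \left(4 - -1\right) - 74 = \frac{45}{-17 + \left(34 \cdot \frac{1}{13} + 37\right)} \left(4 + 1\right) - 74 = \frac{45}{-17 + \left(\frac{34}{13} + 37\right)} 5 - 74 = \frac{45}{-17 + \frac{515}{13}} \cdot 5 - 74 = \frac{45}{\frac{294}{13}} \cdot 5 - 74 = 45 \cdot \frac{13}{294} \cdot 5 - 74 = \frac{195}{98} \cdot 5 - 74 = \frac{975}{98} - 74 = - \frac{6277}{98}$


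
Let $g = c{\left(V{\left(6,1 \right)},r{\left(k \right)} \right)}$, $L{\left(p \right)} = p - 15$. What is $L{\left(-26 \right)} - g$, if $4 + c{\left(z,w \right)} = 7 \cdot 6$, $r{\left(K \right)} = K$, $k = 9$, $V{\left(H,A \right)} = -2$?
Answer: $-79$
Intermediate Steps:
$L{\left(p \right)} = -15 + p$
$c{\left(z,w \right)} = 38$ ($c{\left(z,w \right)} = -4 + 7 \cdot 6 = -4 + 42 = 38$)
$g = 38$
$L{\left(-26 \right)} - g = \left(-15 - 26\right) - 38 = -41 - 38 = -79$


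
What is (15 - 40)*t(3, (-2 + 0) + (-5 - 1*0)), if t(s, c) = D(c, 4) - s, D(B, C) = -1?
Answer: 100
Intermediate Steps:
t(s, c) = -1 - s
(15 - 40)*t(3, (-2 + 0) + (-5 - 1*0)) = (15 - 40)*(-1 - 1*3) = -25*(-1 - 3) = -25*(-4) = 100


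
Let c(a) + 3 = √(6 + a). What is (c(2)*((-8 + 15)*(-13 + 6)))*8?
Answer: 1176 - 784*√2 ≈ 67.257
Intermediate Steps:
c(a) = -3 + √(6 + a)
(c(2)*((-8 + 15)*(-13 + 6)))*8 = ((-3 + √(6 + 2))*((-8 + 15)*(-13 + 6)))*8 = ((-3 + √8)*(7*(-7)))*8 = ((-3 + 2*√2)*(-49))*8 = (147 - 98*√2)*8 = 1176 - 784*√2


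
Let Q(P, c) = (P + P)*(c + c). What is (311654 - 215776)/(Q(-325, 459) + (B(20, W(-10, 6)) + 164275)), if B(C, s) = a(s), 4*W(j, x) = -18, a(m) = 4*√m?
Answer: -41460044150/186991380697 - 575268*I*√2/186991380697 ≈ -0.22172 - 4.3507e-6*I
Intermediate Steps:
W(j, x) = -9/2 (W(j, x) = (¼)*(-18) = -9/2)
B(C, s) = 4*√s
Q(P, c) = 4*P*c (Q(P, c) = (2*P)*(2*c) = 4*P*c)
(311654 - 215776)/(Q(-325, 459) + (B(20, W(-10, 6)) + 164275)) = (311654 - 215776)/(4*(-325)*459 + (4*√(-9/2) + 164275)) = 95878/(-596700 + (4*(3*I*√2/2) + 164275)) = 95878/(-596700 + (6*I*√2 + 164275)) = 95878/(-596700 + (164275 + 6*I*√2)) = 95878/(-432425 + 6*I*√2)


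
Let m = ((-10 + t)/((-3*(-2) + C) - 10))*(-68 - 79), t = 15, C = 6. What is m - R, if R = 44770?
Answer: -90275/2 ≈ -45138.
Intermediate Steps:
m = -735/2 (m = ((-10 + 15)/((-3*(-2) + 6) - 10))*(-68 - 79) = (5/((6 + 6) - 10))*(-147) = (5/(12 - 10))*(-147) = (5/2)*(-147) = -735/2 ≈ -367.50)
m - R = -735/2 - 1*44770 = -735/2 - 44770 = -90275/2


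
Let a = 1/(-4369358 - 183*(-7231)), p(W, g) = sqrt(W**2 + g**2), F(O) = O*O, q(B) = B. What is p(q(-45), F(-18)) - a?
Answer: 1/3046085 + 9*sqrt(1321) ≈ 327.11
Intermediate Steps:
F(O) = O**2
a = -1/3046085 (a = 1/(-4369358 + 1323273) = 1/(-3046085) = -1/3046085 ≈ -3.2829e-7)
p(q(-45), F(-18)) - a = sqrt((-45)**2 + ((-18)**2)**2) - 1*(-1/3046085) = sqrt(2025 + 324**2) + 1/3046085 = sqrt(2025 + 104976) + 1/3046085 = sqrt(107001) + 1/3046085 = 9*sqrt(1321) + 1/3046085 = 1/3046085 + 9*sqrt(1321)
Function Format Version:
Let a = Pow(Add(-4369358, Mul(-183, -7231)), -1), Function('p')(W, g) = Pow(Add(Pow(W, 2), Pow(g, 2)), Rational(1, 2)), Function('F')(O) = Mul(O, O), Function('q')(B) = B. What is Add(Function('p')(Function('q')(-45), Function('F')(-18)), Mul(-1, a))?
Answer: Add(Rational(1, 3046085), Mul(9, Pow(1321, Rational(1, 2)))) ≈ 327.11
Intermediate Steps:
Function('F')(O) = Pow(O, 2)
a = Rational(-1, 3046085) (a = Pow(Add(-4369358, 1323273), -1) = Pow(-3046085, -1) = Rational(-1, 3046085) ≈ -3.2829e-7)
Add(Function('p')(Function('q')(-45), Function('F')(-18)), Mul(-1, a)) = Add(Pow(Add(Pow(-45, 2), Pow(Pow(-18, 2), 2)), Rational(1, 2)), Mul(-1, Rational(-1, 3046085))) = Add(Pow(Add(2025, Pow(324, 2)), Rational(1, 2)), Rational(1, 3046085)) = Add(Pow(Add(2025, 104976), Rational(1, 2)), Rational(1, 3046085)) = Add(Pow(107001, Rational(1, 2)), Rational(1, 3046085)) = Add(Mul(9, Pow(1321, Rational(1, 2))), Rational(1, 3046085)) = Add(Rational(1, 3046085), Mul(9, Pow(1321, Rational(1, 2))))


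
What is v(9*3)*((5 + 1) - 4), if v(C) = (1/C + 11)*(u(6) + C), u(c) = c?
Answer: 6556/9 ≈ 728.44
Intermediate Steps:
v(C) = (6 + C)*(11 + 1/C) (v(C) = (1/C + 11)*(6 + C) = (11 + 1/C)*(6 + C) = (6 + C)*(11 + 1/C))
v(9*3)*((5 + 1) - 4) = (67 + 6/((9*3)) + 11*(9*3))*((5 + 1) - 4) = (67 + 6/27 + 11*27)*(6 - 4) = (67 + 6*(1/27) + 297)*2 = (67 + 2/9 + 297)*2 = (3278/9)*2 = 6556/9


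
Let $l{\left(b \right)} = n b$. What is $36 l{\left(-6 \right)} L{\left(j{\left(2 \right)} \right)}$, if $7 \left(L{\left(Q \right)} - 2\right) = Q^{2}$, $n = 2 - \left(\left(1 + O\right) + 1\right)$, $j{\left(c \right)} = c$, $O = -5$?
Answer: $- \frac{19440}{7} \approx -2777.1$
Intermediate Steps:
$n = 5$ ($n = 2 - \left(\left(1 - 5\right) + 1\right) = 2 - \left(-4 + 1\right) = 2 - -3 = 2 + 3 = 5$)
$l{\left(b \right)} = 5 b$
$L{\left(Q \right)} = 2 + \frac{Q^{2}}{7}$
$36 l{\left(-6 \right)} L{\left(j{\left(2 \right)} \right)} = 36 \cdot 5 \left(-6\right) \left(2 + \frac{2^{2}}{7}\right) = 36 \left(-30\right) \left(2 + \frac{1}{7} \cdot 4\right) = - 1080 \left(2 + \frac{4}{7}\right) = \left(-1080\right) \frac{18}{7} = - \frac{19440}{7}$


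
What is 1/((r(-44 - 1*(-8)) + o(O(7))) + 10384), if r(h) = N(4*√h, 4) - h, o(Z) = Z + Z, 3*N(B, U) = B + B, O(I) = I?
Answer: 5217/54434306 - 4*I/27217153 ≈ 9.584e-5 - 1.4697e-7*I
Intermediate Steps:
N(B, U) = 2*B/3 (N(B, U) = (B + B)/3 = (2*B)/3 = 2*B/3)
o(Z) = 2*Z
r(h) = -h + 8*√h/3 (r(h) = 2*(4*√h)/3 - h = 8*√h/3 - h = -h + 8*√h/3)
1/((r(-44 - 1*(-8)) + o(O(7))) + 10384) = 1/(((-(-44 - 1*(-8)) + 8*√(-44 - 1*(-8))/3) + 2*7) + 10384) = 1/(((-(-44 + 8) + 8*√(-44 + 8)/3) + 14) + 10384) = 1/(((-1*(-36) + 8*√(-36)/3) + 14) + 10384) = 1/(((36 + 8*(6*I)/3) + 14) + 10384) = 1/(((36 + 16*I) + 14) + 10384) = 1/((50 + 16*I) + 10384) = 1/(10434 + 16*I) = (10434 - 16*I)/108868612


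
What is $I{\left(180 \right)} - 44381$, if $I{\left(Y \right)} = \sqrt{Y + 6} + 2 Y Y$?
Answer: $20419 + \sqrt{186} \approx 20433.0$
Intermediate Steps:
$I{\left(Y \right)} = \sqrt{6 + Y} + 2 Y^{2}$
$I{\left(180 \right)} - 44381 = \left(\sqrt{6 + 180} + 2 \cdot 180^{2}\right) - 44381 = \left(\sqrt{186} + 2 \cdot 32400\right) - 44381 = \left(\sqrt{186} + 64800\right) - 44381 = \left(64800 + \sqrt{186}\right) - 44381 = 20419 + \sqrt{186}$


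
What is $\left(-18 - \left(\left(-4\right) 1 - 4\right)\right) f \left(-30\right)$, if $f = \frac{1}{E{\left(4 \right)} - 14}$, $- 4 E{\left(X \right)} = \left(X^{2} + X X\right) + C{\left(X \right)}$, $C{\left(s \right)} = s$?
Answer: $- \frac{300}{23} \approx -13.043$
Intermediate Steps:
$E{\left(X \right)} = - \frac{X^{2}}{2} - \frac{X}{4}$ ($E{\left(X \right)} = - \frac{\left(X^{2} + X X\right) + X}{4} = - \frac{\left(X^{2} + X^{2}\right) + X}{4} = - \frac{2 X^{2} + X}{4} = - \frac{X + 2 X^{2}}{4} = - \frac{X^{2}}{2} - \frac{X}{4}$)
$f = - \frac{1}{23}$ ($f = \frac{1}{\frac{1}{4} \cdot 4 \left(-1 - 8\right) - 14} = \frac{1}{\frac{1}{4} \cdot 4 \left(-9\right) - 14} = \frac{1}{-9 - 14} = \frac{1}{-23} = - \frac{1}{23} \approx -0.043478$)
$\left(-18 - \left(\left(-4\right) 1 - 4\right)\right) f \left(-30\right) = \left(-18 - \left(\left(-4\right) 1 - 4\right)\right) \left(- \frac{1}{23}\right) \left(-30\right) = \left(-18 - \left(-4 - 4\right)\right) \left(- \frac{1}{23}\right) \left(-30\right) = \left(-18 - -8\right) \left(- \frac{1}{23}\right) \left(-30\right) = \left(-18 + 8\right) \left(- \frac{1}{23}\right) \left(-30\right) = \left(-10\right) \left(- \frac{1}{23}\right) \left(-30\right) = \frac{10}{23} \left(-30\right) = - \frac{300}{23}$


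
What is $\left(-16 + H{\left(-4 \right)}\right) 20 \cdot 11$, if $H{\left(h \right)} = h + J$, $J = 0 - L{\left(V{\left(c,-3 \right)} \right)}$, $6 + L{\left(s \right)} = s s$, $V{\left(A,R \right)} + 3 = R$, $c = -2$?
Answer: $-11000$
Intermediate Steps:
$V{\left(A,R \right)} = -3 + R$
$L{\left(s \right)} = -6 + s^{2}$ ($L{\left(s \right)} = -6 + s s = -6 + s^{2}$)
$J = -30$ ($J = 0 - \left(-6 + \left(-3 - 3\right)^{2}\right) = 0 - \left(-6 + \left(-6\right)^{2}\right) = 0 - \left(-6 + 36\right) = 0 - 30 = -30$)
$H{\left(h \right)} = -30 + h$ ($H{\left(h \right)} = h - 30 = -30 + h$)
$\left(-16 + H{\left(-4 \right)}\right) 20 \cdot 11 = \left(-16 - 34\right) 20 \cdot 11 = \left(-50\right) 20 \cdot 11 = \left(-1000\right) 11 = -11000$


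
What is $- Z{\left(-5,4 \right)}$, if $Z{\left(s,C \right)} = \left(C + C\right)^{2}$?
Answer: $-64$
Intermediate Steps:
$Z{\left(s,C \right)} = 4 C^{2}$ ($Z{\left(s,C \right)} = \left(2 C\right)^{2} = 4 C^{2}$)
$- Z{\left(-5,4 \right)} = - 4 \cdot 4^{2} = - 4 \cdot 16 = \left(-1\right) 64 = -64$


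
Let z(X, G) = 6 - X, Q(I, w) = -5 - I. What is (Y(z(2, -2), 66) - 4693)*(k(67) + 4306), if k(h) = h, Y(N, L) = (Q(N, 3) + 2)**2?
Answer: -20308212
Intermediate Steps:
Y(N, L) = (-3 - N)**2 (Y(N, L) = ((-5 - N) + 2)**2 = (-3 - N)**2)
(Y(z(2, -2), 66) - 4693)*(k(67) + 4306) = ((3 + (6 - 1*2))**2 - 4693)*(67 + 4306) = ((3 + (6 - 2))**2 - 4693)*4373 = ((3 + 4)**2 - 4693)*4373 = (7**2 - 4693)*4373 = (49 - 4693)*4373 = -4644*4373 = -20308212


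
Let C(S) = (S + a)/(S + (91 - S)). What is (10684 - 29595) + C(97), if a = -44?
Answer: -1720848/91 ≈ -18910.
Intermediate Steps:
C(S) = -44/91 + S/91 (C(S) = (S - 44)/(S + (91 - S)) = (-44 + S)/91 = (-44 + S)*(1/91) = -44/91 + S/91)
(10684 - 29595) + C(97) = (10684 - 29595) + (-44/91 + (1/91)*97) = -18911 + (-44/91 + 97/91) = -18911 + 53/91 = -1720848/91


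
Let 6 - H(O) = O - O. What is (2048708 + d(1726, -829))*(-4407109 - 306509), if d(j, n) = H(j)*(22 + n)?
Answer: -9634003567188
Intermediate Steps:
H(O) = 6 (H(O) = 6 - (O - O) = 6 - 1*0 = 6 + 0 = 6)
d(j, n) = 132 + 6*n (d(j, n) = 6*(22 + n) = 132 + 6*n)
(2048708 + d(1726, -829))*(-4407109 - 306509) = (2048708 + (132 + 6*(-829)))*(-4407109 - 306509) = (2048708 + (132 - 4974))*(-4713618) = (2048708 - 4842)*(-4713618) = 2043866*(-4713618) = -9634003567188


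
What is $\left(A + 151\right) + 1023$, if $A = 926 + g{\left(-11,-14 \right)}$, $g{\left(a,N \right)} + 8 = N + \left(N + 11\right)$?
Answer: $2075$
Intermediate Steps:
$g{\left(a,N \right)} = 3 + 2 N$ ($g{\left(a,N \right)} = -8 + \left(N + \left(N + 11\right)\right) = -8 + \left(N + \left(11 + N\right)\right) = -8 + \left(11 + 2 N\right) = 3 + 2 N$)
$A = 901$ ($A = 926 + \left(3 + 2 \left(-14\right)\right) = 926 + \left(3 - 28\right) = 926 - 25 = 901$)
$\left(A + 151\right) + 1023 = \left(901 + 151\right) + 1023 = 1052 + 1023 = 2075$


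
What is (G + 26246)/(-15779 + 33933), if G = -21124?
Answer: 2561/9077 ≈ 0.28214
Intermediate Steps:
(G + 26246)/(-15779 + 33933) = (-21124 + 26246)/(-15779 + 33933) = 5122/18154 = 5122*(1/18154) = 2561/9077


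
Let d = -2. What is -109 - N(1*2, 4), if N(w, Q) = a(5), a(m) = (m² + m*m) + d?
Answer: -157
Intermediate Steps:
a(m) = -2 + 2*m² (a(m) = (m² + m*m) - 2 = (m² + m²) - 2 = 2*m² - 2 = -2 + 2*m²)
N(w, Q) = 48 (N(w, Q) = -2 + 2*5² = -2 + 2*25 = -2 + 50 = 48)
-109 - N(1*2, 4) = -109 - 1*48 = -109 - 48 = -157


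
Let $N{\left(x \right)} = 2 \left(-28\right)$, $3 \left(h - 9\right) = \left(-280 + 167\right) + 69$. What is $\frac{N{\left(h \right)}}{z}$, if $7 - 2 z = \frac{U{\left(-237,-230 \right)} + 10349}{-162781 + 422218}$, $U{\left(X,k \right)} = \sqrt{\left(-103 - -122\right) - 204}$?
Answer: $- \frac{3497894290016}{217372573619} - \frac{9685648 i \sqrt{185}}{1086862868095} \approx -16.092 - 0.00012121 i$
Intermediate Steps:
$U{\left(X,k \right)} = i \sqrt{185}$ ($U{\left(X,k \right)} = \sqrt{\left(-103 + 122\right) - 204} = \sqrt{19 - 204} = \sqrt{-185} = i \sqrt{185}$)
$h = - \frac{17}{3}$ ($h = 9 + \frac{\left(-280 + 167\right) + 69}{3} = 9 + \frac{-113 + 69}{3} = 9 + \frac{1}{3} \left(-44\right) = 9 - \frac{44}{3} = - \frac{17}{3} \approx -5.6667$)
$N{\left(x \right)} = -56$
$z = \frac{902855}{259437} - \frac{i \sqrt{185}}{518874}$ ($z = \frac{7}{2} - \frac{\left(i \sqrt{185} + 10349\right) \frac{1}{-162781 + 422218}}{2} = \frac{7}{2} - \frac{\left(10349 + i \sqrt{185}\right) \frac{1}{259437}}{2} = \frac{7}{2} - \frac{\frac{10349}{259437} + \frac{i \sqrt{185}}{259437}}{2} = \frac{7}{2} - \left(\frac{10349}{518874} + \frac{i \sqrt{185}}{518874}\right) = \frac{902855}{259437} - \frac{i \sqrt{185}}{518874} \approx 3.4801 - 2.6213 \cdot 10^{-5} i$)
$\frac{N{\left(h \right)}}{z} = - \frac{56}{\frac{902855}{259437} - \frac{i \sqrt{185}}{518874}}$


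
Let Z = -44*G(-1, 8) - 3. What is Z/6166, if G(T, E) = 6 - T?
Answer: -311/6166 ≈ -0.050438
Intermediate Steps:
Z = -311 (Z = -44*(6 - 1*(-1)) - 3 = -44*(6 + 1) - 3 = -44*7 - 3 = -308 - 3 = -311)
Z/6166 = -311/6166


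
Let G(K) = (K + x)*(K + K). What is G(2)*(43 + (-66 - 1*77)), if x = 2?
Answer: -1600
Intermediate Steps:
G(K) = 2*K*(2 + K) (G(K) = (K + 2)*(K + K) = (2 + K)*(2*K) = 2*K*(2 + K))
G(2)*(43 + (-66 - 1*77)) = (2*2*(2 + 2))*(43 + (-66 - 1*77)) = (2*2*4)*(43 + (-66 - 77)) = 16*(43 - 143) = 16*(-100) = -1600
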